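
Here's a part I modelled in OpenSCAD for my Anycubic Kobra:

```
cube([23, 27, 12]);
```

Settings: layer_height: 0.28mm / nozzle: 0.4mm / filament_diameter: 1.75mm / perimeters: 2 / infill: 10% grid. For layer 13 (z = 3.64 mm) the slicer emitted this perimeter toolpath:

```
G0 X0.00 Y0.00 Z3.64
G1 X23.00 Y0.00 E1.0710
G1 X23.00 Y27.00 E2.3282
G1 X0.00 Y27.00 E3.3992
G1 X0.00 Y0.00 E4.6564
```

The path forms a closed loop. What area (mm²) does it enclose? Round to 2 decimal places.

Apply the shoelace formula to the sequence of (X, Y) vertices; enclosed area = 621.00 mm².

621.00 mm²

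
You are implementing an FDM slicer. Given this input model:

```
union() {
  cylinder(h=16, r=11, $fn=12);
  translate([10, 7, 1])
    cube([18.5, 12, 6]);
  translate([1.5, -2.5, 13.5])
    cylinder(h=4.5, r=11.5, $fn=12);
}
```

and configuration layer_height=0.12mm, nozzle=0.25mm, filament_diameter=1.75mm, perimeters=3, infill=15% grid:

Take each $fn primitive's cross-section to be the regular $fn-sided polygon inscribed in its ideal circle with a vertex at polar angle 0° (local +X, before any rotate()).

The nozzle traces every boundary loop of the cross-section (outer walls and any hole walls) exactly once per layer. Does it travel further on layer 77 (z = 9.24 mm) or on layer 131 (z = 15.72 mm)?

Layer 77 (z = 9.24): the r=11 cylinder gives a regular 12-gon of circumradius 11 (constant along its height) (perimeter = 2·12·11.000·sin(180°/12) = 68.33 mm); the cube at (10, 7) is not intersected at this z (z outside [1, 7]); the cylinder at (1.5, -2.5) is not intersected at this z (z outside [13.5, 18]); Merging all regions: only the r=11 cylinder is present, so the union is just that shape — boundary = 68.33 mm. So its perimeter = 68.33 mm. Layer 131 (z = 15.72): the r=11 cylinder gives a regular 12-gon of circumradius 11 (constant along its height) (perimeter = 2·12·11.000·sin(180°/12) = 68.33 mm); the cube at (10, 7) does not reach this height (z outside [1, 7]); the r=11.5 cylinder at (1.5, -2.5) gives a regular 12-gon of circumradius 11.5 (constant along its height) (perimeter = 2·12·11.500·sin(180°/12) = 71.43 mm); Merging all regions: the regions partially overlap (shared area 314.95 mm²), so the edge portions inside another operand are dropped and the merged outline is re-measured after clipping — boundary = 75.92 mm. So its perimeter = 75.92 mm. Layer 131 is larger (75.92 vs 68.33 mm).

layer 131 (z = 15.72 mm)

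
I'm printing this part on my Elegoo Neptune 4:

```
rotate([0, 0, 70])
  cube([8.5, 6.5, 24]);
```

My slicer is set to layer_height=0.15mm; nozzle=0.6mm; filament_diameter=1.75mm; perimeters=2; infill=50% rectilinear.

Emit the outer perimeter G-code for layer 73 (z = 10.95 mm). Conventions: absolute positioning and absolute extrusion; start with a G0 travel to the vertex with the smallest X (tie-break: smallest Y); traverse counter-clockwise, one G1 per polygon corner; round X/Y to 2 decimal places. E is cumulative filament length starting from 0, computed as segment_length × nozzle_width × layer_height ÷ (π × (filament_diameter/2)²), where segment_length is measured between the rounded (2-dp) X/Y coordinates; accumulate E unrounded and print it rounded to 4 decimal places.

G0 X-6.11 Y2.22 Z10.95
G1 X0.00 Y0.00 E0.2432
G1 X2.91 Y7.99 E0.5614
G1 X-3.20 Y10.21 E0.8047
G1 X-6.11 Y2.22 E1.1228

At z = 10.95 mm: the cube is present — its section is the full 8.5×6.5 rectangle; (whole slice rotated 70° about Z — lengths, areas and connectivity unchanged). The outline is a single polygon with 4 vertices. Extrusion per mm of travel: 0.6 × 0.15 / (π × 0.875²) = 0.037418. Accumulating E over each segment gives final E = 1.1228.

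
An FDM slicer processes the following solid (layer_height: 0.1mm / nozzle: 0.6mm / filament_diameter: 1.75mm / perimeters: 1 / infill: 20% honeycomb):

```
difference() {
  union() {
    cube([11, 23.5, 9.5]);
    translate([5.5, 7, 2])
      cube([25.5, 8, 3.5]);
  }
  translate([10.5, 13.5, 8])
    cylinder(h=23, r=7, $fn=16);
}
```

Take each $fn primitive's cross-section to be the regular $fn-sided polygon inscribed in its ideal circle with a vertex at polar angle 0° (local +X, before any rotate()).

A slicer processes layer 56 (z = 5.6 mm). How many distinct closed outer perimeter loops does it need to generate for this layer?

At z = 5.6 mm: the cube (footprint 11×23.5) is included at this height; the cube at (5.5, 7) is absent (z outside [2, 5.5]); Merging all regions: only the 11×23.5 cube is present, so the union is just that shape — 1 connected region; the cylinder at (10.5, 13.5) is absent (z outside [8, 31]); Taking the first minus the rest: none of the subtracted shapes is present at this height, so that combined region is unchanged — 1 connected region. The result has 1 disconnected region.

1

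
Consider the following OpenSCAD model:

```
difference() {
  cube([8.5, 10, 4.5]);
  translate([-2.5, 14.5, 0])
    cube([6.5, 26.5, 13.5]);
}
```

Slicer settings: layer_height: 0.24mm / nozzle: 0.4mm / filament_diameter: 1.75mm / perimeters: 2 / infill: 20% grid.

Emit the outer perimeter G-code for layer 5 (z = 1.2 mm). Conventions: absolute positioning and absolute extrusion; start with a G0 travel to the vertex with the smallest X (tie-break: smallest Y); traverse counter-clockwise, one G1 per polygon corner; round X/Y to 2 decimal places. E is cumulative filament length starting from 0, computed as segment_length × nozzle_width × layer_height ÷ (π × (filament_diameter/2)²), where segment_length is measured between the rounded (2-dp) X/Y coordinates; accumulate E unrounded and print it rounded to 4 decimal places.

G0 X0.00 Y0.00 Z1.20
G1 X8.50 Y0.00 E0.3393
G1 X8.50 Y10.00 E0.7384
G1 X0.00 Y10.00 E1.0776
G1 X0.00 Y0.00 E1.4767

At z = 1.2 mm: the cube is present — its section is the full 8.5×10 rectangle; the cube at (-2.5, 14.5) (footprint 6.5×26.5) is included at this height; Subtracting the remaining from the first: starting from the 8.5×10 cube, the 6.5×26.5 cube at (-2.5, 14.5) misses the remaining region (no effect) — 1 connected region. The outline is a single polygon with 4 vertices. Extrusion per mm of travel: 0.4 × 0.24 / (π × 0.875²) = 0.039912. Accumulating E over each segment gives final E = 1.4767.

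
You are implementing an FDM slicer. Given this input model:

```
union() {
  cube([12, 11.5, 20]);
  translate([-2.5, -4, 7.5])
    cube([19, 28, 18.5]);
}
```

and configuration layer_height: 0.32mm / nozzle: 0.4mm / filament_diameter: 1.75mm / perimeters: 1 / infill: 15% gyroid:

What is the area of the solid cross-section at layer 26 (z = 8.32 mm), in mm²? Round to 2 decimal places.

At z = 8.32 mm: the 12×11.5 cube contributes its full rectangle (area 138.00 mm²); the cube at (-2.5, -4) (footprint 19×28) is included at this height (area 532.00 mm²); Merging all regions: the 12×11.5 cube lies entirely inside the 19×28 cube at (-2.5, -4), so the union is just the 19×28 cube at (-2.5, -4) — area = 532.00 mm². Overall, the cross-section is a single solid region. Net area = 532.00 mm².

532.00 mm²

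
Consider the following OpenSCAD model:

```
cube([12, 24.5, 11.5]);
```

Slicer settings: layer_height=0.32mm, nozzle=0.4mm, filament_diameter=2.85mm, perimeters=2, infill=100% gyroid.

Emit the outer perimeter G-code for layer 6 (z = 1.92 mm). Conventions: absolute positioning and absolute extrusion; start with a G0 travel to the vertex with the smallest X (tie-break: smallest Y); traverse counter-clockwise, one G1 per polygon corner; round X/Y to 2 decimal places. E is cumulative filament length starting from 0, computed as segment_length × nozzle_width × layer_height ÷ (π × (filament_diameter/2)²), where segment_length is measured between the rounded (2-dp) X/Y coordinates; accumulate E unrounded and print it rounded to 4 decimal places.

G0 X0.00 Y0.00 Z1.92
G1 X12.00 Y0.00 E0.2408
G1 X12.00 Y24.50 E0.7324
G1 X0.00 Y24.50 E0.9731
G1 X0.00 Y0.00 E1.4647

At z = 1.92 mm: the cube is present — its section is the full 12×24.5 rectangle. The outline is a single polygon with 4 vertices. Extrusion per mm of travel: 0.4 × 0.32 / (π × 1.425²) = 0.020065. Accumulating E over each segment gives final E = 1.4647.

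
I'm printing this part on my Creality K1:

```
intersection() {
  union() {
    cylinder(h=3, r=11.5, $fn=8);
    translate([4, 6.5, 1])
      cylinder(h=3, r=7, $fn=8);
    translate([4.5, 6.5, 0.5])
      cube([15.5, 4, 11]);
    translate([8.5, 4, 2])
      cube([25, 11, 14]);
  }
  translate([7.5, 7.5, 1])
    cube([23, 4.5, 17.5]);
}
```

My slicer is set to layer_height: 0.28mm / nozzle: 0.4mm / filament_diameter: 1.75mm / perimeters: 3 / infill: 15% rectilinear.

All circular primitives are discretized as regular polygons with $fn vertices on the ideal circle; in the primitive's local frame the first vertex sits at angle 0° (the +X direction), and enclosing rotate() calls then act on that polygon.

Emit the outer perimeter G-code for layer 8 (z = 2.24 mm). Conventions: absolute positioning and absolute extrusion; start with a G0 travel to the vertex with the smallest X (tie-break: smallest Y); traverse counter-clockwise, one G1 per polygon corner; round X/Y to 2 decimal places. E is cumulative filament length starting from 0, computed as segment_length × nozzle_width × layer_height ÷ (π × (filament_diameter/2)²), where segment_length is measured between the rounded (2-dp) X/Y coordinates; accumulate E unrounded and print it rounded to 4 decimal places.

At z = 2.24 mm: the r=11.5 cylinder contributes a regular 8-gon of circumradius 11.5; the cylinder at (4, 6.5): section is a regular 8-gon, circumradius r=7; the 15.5×4 cube at (4.5, 6.5) contributes its full rectangle; the cube at (8.5, 4) is present — its section is the full 25×11 rectangle; Taking the union: the regions partially overlap (shared area 177.81 mm²), so overlapping operands fuse into one piece — 1 connected region; the cube at (7.5, 7.5) is present — its section is the full 23×4.5 rectangle; Taking the intersection: the 23×4.5 cube at (7.5, 7.5) partially overlaps the result so far; clipping to the common part keeps 103.34 mm² — 1 connected region. The outline is a single polygon with 7 vertices. Extrusion per mm of travel: 0.4 × 0.28 / (π × 0.875²) = 0.046564. Accumulating E over each segment gives final E = 2.5811.

G0 X7.50 Y7.50 Z2.24
G1 X30.50 Y7.50 E1.0710
G1 X30.50 Y12.00 E1.2805
G1 X8.50 Y12.00 E2.3049
G1 X8.50 Y11.64 E2.3217
G1 X7.62 Y12.00 E2.3660
G1 X7.50 Y12.00 E2.3716
G1 X7.50 Y7.50 E2.5811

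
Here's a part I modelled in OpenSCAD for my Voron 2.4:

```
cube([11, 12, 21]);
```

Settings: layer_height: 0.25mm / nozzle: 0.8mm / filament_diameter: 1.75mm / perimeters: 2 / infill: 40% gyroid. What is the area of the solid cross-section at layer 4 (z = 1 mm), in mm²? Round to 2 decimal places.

132.00 mm²

At z = 1 mm: the cube (footprint 11×12) is included at this height (area 132.00 mm²). Overall, the cross-section is a single solid region. Net area = 132.00 mm².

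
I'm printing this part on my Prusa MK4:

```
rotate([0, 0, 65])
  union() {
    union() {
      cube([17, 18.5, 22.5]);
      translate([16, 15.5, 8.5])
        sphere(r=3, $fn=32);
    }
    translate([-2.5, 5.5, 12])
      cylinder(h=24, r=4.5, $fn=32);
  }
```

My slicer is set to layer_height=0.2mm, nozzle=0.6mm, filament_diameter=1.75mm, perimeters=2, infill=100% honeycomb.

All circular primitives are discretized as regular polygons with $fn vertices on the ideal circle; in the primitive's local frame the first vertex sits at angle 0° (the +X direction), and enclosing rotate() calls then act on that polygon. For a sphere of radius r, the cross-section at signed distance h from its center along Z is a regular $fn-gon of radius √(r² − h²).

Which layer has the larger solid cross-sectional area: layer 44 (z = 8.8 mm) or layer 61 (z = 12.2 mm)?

Layer 44 (z = 8.8): the 17×18.5 cube contributes its full rectangle (area 314.50 mm²); the sphere at (16, 15.5): section is a regular 32-gon, circumradius = √(r²−h²) = √(3²−0.3²) = 2.985 (area = (32/2)·2.985²·sin(360°/32) = 27.81 mm²); Combining (union): the regions partially overlap — summed areas 342.31 mm² minus the doubly-counted overlap 19.74 mm² gives 322.57 mm² — area = 322.57 mm²; the cylinder at (-2.5, 5.5) does not reach this height (z outside [12, 36]); Taking the union: only the result so far is present, so the union is just that shape — area = 322.57 mm²; (whole slice rotated 65° about Z — lengths, areas and connectivity unchanged). So its area = 322.57 mm². Layer 61 (z = 12.2): the 17×18.5 cube contributes its full rectangle (area 314.50 mm²); the sphere at (16, 15.5) is not intersected at this z (|z−center|=3.700 > r=3); Taking the union: only the 17×18.5 cube is present, so the union is just that shape — area = 314.50 mm²; the r=4.5 cylinder at (-2.5, 5.5) contributes a regular 32-gon of circumradius 4.5 (area = (32/2)·4.500²·sin(360°/32) = 63.21 mm²); Combining (union): the regions partially overlap — summed areas 377.71 mm² minus the doubly-counted overlap 10.40 mm² gives 367.31 mm² — area = 367.31 mm²; (whole slice rotated 65° about Z — lengths, areas and connectivity unchanged). So its area = 367.31 mm². Layer 61 is larger (367.31 vs 322.57 mm²).

layer 61 (z = 12.2 mm)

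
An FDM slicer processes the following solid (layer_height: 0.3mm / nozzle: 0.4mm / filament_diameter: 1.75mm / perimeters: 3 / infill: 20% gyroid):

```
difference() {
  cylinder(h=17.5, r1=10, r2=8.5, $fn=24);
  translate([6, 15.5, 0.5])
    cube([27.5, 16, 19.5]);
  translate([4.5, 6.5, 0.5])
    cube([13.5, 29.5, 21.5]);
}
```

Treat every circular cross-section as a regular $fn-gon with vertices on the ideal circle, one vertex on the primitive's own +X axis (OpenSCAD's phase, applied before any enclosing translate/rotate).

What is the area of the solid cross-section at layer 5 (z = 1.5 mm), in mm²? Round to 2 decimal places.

At z = 1.5 mm: the cone contributes a regular 24-gon of circumradius 9.871 (interpolated between r1=10 and r2=8.5 at t=0.086) (area = (24/2)·9.871²·sin(360°/24) = 302.65 mm²); the cube at (6, 15.5) (footprint 27.5×16) is included at this height (area 440.00 mm²); the 13.5×29.5 cube at (4.5, 6.5) contributes its full rectangle (area 398.25 mm²); After the difference (first − rest): starting from the cone (302.65 mm²), the 27.5×16 cube at (6, 15.5) misses the remaining region (no effect); the 13.5×29.5 cube at (4.5, 6.5) partially overlaps it — only the 3.61 mm² overlap (of its 398.25 mm²) is removed, clipping the outline — area = 299.04 mm². Overall, the cross-section is a single solid region. Net area = 299.04 mm².

299.04 mm²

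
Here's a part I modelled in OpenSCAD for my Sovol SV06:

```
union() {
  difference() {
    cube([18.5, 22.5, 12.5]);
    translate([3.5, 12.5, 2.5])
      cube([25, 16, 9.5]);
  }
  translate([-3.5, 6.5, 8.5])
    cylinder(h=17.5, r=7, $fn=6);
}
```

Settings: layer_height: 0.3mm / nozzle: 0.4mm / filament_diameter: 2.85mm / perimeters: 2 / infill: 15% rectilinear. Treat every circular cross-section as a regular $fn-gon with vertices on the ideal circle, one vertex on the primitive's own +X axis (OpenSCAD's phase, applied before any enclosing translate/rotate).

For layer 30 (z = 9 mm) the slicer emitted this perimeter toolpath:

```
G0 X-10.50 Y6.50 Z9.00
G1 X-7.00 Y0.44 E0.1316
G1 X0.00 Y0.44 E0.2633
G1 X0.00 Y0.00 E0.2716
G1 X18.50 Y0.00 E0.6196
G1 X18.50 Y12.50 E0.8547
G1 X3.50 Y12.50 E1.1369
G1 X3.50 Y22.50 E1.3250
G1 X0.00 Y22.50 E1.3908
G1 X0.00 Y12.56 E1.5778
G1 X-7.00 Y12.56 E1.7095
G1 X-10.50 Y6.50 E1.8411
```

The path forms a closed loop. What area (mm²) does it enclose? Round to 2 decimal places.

Apply the shoelace formula to the sequence of (X, Y) vertices; enclosed area = 372.30 mm².

372.30 mm²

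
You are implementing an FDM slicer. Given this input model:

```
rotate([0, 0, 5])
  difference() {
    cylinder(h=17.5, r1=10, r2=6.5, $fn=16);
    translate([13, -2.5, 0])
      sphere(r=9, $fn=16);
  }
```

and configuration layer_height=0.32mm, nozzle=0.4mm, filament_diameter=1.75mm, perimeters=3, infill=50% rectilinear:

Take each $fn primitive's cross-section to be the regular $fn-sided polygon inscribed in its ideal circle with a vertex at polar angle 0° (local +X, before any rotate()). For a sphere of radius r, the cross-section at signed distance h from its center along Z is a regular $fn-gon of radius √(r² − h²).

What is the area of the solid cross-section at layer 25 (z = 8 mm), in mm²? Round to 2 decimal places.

At z = 8 mm: the cone (r1=10→r2=6.5) has section circumradius 8.400 here — a regular 16-gon (area = (16/2)·8.400²·sin(360°/16) = 216.02 mm²); the sphere at (13, -2.5): section is a regular 16-gon, circumradius = √(r²−h²) = √(9²−8²) = 4.123 (area = (16/2)·4.123²·sin(360°/16) = 52.04 mm²); Taking the first minus the rest: starting from the cone (216.02 mm²), the r=9 sphere at (13, -2.5) misses the remaining region (no effect) — area = 216.02 mm²; (whole slice rotated 5° about Z — lengths, areas and connectivity unchanged). Overall, the cross-section is a single solid region. Net area = 216.02 mm².

216.02 mm²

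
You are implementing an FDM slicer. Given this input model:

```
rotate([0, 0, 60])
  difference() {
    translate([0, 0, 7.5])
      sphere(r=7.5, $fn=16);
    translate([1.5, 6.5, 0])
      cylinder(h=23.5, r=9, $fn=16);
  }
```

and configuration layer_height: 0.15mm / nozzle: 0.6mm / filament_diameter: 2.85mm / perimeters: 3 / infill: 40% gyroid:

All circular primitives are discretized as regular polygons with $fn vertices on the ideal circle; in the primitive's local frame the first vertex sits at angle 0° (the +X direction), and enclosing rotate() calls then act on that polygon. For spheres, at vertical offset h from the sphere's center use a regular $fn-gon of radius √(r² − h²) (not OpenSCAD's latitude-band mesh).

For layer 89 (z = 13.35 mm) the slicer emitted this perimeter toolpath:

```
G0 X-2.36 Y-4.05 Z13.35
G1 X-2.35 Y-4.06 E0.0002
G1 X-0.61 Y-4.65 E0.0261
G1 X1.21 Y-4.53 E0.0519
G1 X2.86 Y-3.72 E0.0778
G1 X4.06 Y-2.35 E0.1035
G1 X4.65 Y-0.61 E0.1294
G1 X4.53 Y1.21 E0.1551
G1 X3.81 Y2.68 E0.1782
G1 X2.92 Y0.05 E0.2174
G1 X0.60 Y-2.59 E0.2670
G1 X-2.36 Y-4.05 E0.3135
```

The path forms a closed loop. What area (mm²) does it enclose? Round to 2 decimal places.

Apply the shoelace formula to the sequence of (X, Y) vertices; enclosed area = 17.17 mm².

17.17 mm²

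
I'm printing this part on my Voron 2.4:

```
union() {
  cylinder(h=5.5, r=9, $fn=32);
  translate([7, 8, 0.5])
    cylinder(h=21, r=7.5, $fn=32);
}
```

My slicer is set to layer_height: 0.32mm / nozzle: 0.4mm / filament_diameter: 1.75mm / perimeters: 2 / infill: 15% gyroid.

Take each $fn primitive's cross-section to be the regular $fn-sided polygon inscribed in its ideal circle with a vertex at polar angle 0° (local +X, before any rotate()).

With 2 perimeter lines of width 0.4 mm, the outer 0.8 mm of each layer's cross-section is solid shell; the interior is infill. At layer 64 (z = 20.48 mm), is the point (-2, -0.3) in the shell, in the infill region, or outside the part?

outside

At z = 20.48 mm: the cylinder is not intersected at this z (z outside [0, 5.5]); the r=7.5 cylinder at (7, 8) contributes a regular 32-gon of circumradius 7.5; Taking the union: only the r=7.5 cylinder at (7, 8) is present, so the union is just that shape — 1 connected region. Overall, the cross-section is a single solid region. The nearest boundary edge runs (0.76, 3.83)→(1.70, 2.70); distance from the point to it = 4.76 mm. The point is not inside any of the regions above, so it lies outside the cross-section (4.76 mm from the nearest boundary).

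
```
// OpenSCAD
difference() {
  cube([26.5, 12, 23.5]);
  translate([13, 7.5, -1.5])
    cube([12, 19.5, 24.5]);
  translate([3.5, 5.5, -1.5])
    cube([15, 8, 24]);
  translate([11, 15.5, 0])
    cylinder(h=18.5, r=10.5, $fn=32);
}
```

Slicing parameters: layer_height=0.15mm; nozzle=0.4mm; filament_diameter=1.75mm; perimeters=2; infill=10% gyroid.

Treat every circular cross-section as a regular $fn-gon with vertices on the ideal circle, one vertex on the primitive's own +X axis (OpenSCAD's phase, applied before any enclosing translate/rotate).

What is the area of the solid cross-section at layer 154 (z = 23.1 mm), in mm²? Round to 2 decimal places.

318.00 mm²

At z = 23.1 mm: the cube (footprint 26.5×12) is included at this height (area 318.00 mm²); the cube at (13, 7.5) does not reach this height (z outside [-1.5, 23]); the cube at (3.5, 5.5) is absent (z outside [-1.5, 22.5]); the cylinder at (11, 15.5) is not intersected at this z (z outside [0, 18.5]); Taking the first minus the rest: none of the subtracted shapes is present at this height, so the 26.5×12 cube is unchanged — area = 318.00 mm². Overall, the cross-section is a single solid region. Net area = 318.00 mm².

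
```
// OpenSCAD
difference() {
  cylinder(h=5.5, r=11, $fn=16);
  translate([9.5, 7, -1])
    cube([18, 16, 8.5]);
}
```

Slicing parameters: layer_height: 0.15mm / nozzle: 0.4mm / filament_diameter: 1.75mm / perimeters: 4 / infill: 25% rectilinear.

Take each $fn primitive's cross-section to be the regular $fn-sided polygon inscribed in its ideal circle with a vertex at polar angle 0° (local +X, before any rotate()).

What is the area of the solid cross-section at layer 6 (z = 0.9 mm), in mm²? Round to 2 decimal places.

At z = 0.9 mm: the r=11 cylinder contributes a regular 16-gon of circumradius 11 (area = (16/2)·11.000²·sin(360°/16) = 370.44 mm²); the cube at (9.5, 7) (footprint 18×16) is included at this height (area 288.00 mm²); Taking the first minus the rest: starting from the r=11 cylinder (370.44 mm²), the 18×16 cube at (9.5, 7) misses the remaining region (no effect) — area = 370.44 mm². Overall, the cross-section is a single solid region. Net area = 370.44 mm².

370.44 mm²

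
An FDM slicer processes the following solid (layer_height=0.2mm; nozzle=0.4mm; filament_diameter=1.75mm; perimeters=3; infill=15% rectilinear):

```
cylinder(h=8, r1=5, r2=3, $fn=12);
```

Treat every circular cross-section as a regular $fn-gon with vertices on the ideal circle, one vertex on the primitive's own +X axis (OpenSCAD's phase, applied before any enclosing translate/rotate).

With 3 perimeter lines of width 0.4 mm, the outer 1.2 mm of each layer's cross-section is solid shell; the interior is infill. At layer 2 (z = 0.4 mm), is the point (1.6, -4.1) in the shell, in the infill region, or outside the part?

At z = 0.4 mm: the cone contributes a regular 12-gon of circumradius 4.900 (interpolated between r1=5 and r2=3 at t=0.050). Overall, the cross-section is a single solid region. The nearest boundary edge runs (-0.00, -4.90)→(2.45, -4.24); distance from the point to it = 0.36 mm. The point is inside the cross-section, 0.36 mm from the nearest boundary — within the 1.2 mm shell band (3 × 0.4).

shell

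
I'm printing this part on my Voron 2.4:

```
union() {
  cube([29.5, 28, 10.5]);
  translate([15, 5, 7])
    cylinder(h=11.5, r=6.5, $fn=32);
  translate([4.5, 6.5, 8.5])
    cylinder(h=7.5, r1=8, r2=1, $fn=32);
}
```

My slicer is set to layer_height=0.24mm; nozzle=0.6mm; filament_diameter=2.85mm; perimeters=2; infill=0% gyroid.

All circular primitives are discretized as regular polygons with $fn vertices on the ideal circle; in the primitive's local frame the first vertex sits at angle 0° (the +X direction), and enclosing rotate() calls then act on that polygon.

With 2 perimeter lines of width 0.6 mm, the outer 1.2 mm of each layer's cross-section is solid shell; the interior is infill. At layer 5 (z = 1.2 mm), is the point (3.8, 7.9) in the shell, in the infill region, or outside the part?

At z = 1.2 mm: the 29.5×28 cube contributes its full rectangle; the cylinder at (15, 5) is not intersected at this z (z outside [7, 18.5]); the cone at (4.5, 6.5) does not reach this height (z outside [8.5, 16]); Combining (union): only the 29.5×28 cube is present, so the union is just that shape — 1 connected region. Overall, the cross-section is a single solid region. The nearest boundary edge runs (0.00, 28.00)→(0.00, 0.00); distance from the point to it = 3.80 mm. The point is inside the cross-section and 3.80 mm from the nearest boundary — more than the 1.2 mm shell width (2 × 0.6), so it's in the infill interior.

infill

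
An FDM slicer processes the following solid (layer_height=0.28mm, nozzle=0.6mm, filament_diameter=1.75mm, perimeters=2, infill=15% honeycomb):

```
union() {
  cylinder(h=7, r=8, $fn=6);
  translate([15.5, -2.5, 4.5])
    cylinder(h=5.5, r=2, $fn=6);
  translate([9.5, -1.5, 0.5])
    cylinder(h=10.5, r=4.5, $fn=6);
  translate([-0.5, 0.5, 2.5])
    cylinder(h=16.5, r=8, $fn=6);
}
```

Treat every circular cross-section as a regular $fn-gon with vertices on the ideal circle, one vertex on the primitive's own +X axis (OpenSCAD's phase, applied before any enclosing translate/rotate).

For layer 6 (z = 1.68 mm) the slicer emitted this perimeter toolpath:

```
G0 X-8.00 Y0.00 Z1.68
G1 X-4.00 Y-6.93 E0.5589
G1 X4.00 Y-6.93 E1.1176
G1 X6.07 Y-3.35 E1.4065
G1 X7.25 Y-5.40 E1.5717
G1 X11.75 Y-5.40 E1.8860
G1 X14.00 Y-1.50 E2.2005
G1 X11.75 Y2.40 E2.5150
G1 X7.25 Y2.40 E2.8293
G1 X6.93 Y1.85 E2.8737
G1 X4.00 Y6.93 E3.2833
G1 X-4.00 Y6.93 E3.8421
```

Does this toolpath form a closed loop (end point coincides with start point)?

no

Start point (G0): (-8.00, 0.00). End point (last G1): the path does not return to the start — open.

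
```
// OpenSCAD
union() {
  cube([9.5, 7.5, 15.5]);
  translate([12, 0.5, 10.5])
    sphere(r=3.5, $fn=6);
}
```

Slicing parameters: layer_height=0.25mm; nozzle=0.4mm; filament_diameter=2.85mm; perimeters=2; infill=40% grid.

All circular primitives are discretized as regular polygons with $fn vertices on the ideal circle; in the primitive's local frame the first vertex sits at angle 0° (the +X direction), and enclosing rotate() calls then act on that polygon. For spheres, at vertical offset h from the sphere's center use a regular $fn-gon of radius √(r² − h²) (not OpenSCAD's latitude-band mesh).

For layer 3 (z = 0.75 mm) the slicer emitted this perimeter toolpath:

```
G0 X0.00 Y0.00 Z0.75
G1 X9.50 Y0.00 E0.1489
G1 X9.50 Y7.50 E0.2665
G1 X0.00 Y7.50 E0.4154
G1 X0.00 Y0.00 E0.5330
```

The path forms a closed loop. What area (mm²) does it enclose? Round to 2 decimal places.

71.25 mm²

Apply the shoelace formula to the sequence of (X, Y) vertices; enclosed area = 71.25 mm².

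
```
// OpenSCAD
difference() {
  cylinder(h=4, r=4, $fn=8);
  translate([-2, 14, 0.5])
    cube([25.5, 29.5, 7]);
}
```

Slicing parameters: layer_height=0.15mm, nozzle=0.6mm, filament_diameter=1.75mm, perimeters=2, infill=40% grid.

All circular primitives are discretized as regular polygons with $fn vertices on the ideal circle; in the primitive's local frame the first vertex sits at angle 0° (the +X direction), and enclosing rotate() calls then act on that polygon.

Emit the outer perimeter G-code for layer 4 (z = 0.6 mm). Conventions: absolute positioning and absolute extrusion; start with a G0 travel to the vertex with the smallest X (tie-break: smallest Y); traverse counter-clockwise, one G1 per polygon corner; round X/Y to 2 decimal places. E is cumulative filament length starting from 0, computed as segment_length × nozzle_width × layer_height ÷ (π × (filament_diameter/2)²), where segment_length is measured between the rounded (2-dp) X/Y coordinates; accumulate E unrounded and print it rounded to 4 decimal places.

At z = 0.6 mm: the r=4 cylinder gives a regular 8-gon of circumradius 4 (constant along its height); the 25.5×29.5 cube at (-2, 14) contributes its full rectangle; After the difference (first − rest): starting from the r=4 cylinder, the 25.5×29.5 cube at (-2, 14) misses the remaining region (no effect) — 1 connected region. The outline is a single polygon with 8 vertices. Extrusion per mm of travel: 0.6 × 0.15 / (π × 0.875²) = 0.037418. Accumulating E over each segment gives final E = 0.9167.

G0 X-4.00 Y0.00 Z0.60
G1 X-2.83 Y-2.83 E0.1146
G1 X0.00 Y-4.00 E0.2292
G1 X2.83 Y-2.83 E0.3438
G1 X4.00 Y0.00 E0.4583
G1 X2.83 Y2.83 E0.5729
G1 X0.00 Y4.00 E0.6875
G1 X-2.83 Y2.83 E0.8021
G1 X-4.00 Y0.00 E0.9167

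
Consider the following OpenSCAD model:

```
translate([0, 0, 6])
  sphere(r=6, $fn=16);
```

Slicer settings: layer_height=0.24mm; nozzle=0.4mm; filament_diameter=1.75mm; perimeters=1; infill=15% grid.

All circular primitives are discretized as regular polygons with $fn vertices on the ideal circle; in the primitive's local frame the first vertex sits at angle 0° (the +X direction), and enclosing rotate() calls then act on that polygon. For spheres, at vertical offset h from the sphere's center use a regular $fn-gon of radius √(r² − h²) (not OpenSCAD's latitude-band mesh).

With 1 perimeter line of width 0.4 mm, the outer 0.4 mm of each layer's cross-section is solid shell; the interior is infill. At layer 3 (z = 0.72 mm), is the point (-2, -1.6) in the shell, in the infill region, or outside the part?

shell

At z = 0.72 mm: the r=6 sphere slices to a regular 16-gon of circumradius 2.850 (√(r²−h²) with h=5.28 from center). Overall, the cross-section is a single solid region. The nearest boundary edge runs (-2.63, -1.09)→(-2.02, -2.02); distance from the point to it = 0.24 mm. The point is inside the cross-section, 0.24 mm from the nearest boundary — within the 0.4 mm shell band (1 × 0.4).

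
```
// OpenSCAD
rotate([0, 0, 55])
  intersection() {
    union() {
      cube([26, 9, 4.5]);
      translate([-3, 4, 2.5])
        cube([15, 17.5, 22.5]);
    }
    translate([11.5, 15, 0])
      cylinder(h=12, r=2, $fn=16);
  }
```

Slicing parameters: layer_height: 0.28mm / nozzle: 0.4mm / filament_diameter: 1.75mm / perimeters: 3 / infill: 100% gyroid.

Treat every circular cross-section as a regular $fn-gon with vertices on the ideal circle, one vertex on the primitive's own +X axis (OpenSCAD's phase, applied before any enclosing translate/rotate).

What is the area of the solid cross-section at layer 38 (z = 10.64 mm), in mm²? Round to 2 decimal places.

8.07 mm²

At z = 10.64 mm: the cube is not intersected at this z (z outside [0, 4.5]); the cube at (-3, 4) is present — its section is the full 15×17.5 rectangle (area 262.50 mm²); Combining (union): only the 15×17.5 cube at (-3, 4) is present, so the union is just that shape — area = 262.50 mm²; the cylinder at (11.5, 15): section is a regular 16-gon, circumradius r=2 (area = (16/2)·2.000²·sin(360°/16) = 12.25 mm²); Keeping only the common overlap: the r=2 cylinder at (11.5, 15) partially overlaps that combined region; clipping to the common part keeps 8.07 mm² — area = 8.07 mm²; (whole slice rotated 55° about Z — lengths, areas and connectivity unchanged). Overall, the cross-section is a single solid region. Net area = 8.07 mm².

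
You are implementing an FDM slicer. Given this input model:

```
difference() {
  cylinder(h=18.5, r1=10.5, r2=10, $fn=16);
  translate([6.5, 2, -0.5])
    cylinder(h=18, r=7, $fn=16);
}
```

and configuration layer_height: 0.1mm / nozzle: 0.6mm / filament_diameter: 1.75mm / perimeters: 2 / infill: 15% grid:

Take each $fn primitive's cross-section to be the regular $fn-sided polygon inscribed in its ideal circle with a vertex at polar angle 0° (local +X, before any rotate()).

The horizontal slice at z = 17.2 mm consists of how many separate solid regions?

1

At z = 17.2 mm: the cone: at t=0.930 of its height the radius interpolates to r₁+(r₂−r₁)t = 10.035, giving a regular 16-gon of that circumradius; the r=7 cylinder at (6.5, 2) contributes a regular 16-gon of circumradius 7; Taking the first minus the rest: starting from the cone, the r=7 cylinder at (6.5, 2) partially overlaps it — only the 105.82 mm² overlap (of its 150.01 mm²) is removed, clipping the outline — 1 connected region. The result has 1 disconnected region.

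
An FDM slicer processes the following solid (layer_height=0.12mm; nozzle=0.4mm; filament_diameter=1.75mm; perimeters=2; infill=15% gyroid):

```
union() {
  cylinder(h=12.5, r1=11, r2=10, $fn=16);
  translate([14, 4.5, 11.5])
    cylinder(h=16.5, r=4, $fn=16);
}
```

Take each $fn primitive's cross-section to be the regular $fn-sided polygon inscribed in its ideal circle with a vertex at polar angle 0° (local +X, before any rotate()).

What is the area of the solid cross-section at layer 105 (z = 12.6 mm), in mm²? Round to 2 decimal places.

48.98 mm²

At z = 12.6 mm: the cone is absent (z outside [0, 12.5]); the cylinder at (14, 4.5): section is a regular 16-gon, circumradius r=4 (area = (16/2)·4.000²·sin(360°/16) = 48.98 mm²); Combining (union): only the r=4 cylinder at (14, 4.5) is present, so the union is just that shape — area = 48.98 mm². Overall, the cross-section is a single solid region. Net area = 48.98 mm².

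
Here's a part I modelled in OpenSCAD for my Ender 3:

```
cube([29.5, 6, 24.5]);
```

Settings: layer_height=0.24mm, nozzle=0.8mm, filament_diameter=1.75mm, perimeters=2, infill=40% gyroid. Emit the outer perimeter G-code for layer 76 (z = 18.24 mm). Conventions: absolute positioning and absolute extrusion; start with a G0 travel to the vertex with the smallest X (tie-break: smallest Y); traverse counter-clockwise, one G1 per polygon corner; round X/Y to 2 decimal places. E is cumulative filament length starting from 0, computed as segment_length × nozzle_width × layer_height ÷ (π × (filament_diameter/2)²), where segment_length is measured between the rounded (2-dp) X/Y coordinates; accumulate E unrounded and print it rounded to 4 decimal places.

G0 X0.00 Y0.00 Z18.24
G1 X29.50 Y0.00 E2.3548
G1 X29.50 Y6.00 E2.8338
G1 X0.00 Y6.00 E5.1886
G1 X0.00 Y0.00 E5.6675

At z = 18.24 mm: the cube (footprint 29.5×6) is included at this height. The outline is a single polygon with 4 vertices. Extrusion per mm of travel: 0.8 × 0.24 / (π × 0.875²) = 0.079824. Accumulating E over each segment gives final E = 5.6675.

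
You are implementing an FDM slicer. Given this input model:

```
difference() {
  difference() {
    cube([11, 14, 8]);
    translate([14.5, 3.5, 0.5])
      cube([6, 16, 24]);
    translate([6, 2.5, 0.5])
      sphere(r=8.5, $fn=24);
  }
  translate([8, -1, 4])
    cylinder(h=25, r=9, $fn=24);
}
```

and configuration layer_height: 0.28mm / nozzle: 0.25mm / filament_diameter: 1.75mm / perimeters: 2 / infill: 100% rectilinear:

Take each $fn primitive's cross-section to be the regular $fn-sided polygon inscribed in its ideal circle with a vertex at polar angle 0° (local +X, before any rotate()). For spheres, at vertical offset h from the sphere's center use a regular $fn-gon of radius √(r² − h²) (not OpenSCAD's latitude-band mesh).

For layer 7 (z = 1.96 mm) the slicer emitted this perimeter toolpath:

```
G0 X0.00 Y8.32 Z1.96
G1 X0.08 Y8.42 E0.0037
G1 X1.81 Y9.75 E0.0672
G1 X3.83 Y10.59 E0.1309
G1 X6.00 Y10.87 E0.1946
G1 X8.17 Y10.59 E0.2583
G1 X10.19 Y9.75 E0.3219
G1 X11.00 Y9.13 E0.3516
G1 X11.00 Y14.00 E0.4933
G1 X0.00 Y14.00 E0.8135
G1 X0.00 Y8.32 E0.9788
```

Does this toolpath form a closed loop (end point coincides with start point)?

Start point (G0): (0.00, 8.32). End point (last G1): the path returns to the start — closed.

yes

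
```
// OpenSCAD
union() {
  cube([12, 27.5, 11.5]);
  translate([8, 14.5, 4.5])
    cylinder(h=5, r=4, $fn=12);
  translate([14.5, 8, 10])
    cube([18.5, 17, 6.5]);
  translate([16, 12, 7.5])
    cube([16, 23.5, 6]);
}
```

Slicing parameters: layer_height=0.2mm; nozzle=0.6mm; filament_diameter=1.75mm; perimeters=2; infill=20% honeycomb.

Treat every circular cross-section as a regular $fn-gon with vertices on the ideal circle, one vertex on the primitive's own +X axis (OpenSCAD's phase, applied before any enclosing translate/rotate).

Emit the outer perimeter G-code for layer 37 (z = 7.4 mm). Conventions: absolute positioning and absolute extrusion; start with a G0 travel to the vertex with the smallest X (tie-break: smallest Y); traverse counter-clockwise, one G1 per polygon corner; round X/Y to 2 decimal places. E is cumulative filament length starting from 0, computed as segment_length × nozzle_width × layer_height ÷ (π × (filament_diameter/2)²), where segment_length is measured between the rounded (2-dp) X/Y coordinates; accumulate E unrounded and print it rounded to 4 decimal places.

G0 X0.00 Y0.00 Z7.40
G1 X12.00 Y0.00 E0.5987
G1 X12.00 Y27.50 E1.9707
G1 X0.00 Y27.50 E2.5693
G1 X0.00 Y0.00 E3.9413

At z = 7.4 mm: the 12×27.5 cube contributes its full rectangle; the r=4 cylinder at (8, 14.5) gives a regular 12-gon of circumradius 4 (constant along its height); the cube at (14.5, 8) does not reach this height (z outside [10, 16.5]); the cube at (16, 12) does not reach this height (z outside [7.5, 13.5]); Combining (union): the r=4 cylinder at (8, 14.5) lies entirely inside the 12×27.5 cube, so the union is just the 12×27.5 cube — 1 connected region. The outline is a single polygon with 4 vertices. Extrusion per mm of travel: 0.6 × 0.2 / (π × 0.875²) = 0.049890. Accumulating E over each segment gives final E = 3.9413.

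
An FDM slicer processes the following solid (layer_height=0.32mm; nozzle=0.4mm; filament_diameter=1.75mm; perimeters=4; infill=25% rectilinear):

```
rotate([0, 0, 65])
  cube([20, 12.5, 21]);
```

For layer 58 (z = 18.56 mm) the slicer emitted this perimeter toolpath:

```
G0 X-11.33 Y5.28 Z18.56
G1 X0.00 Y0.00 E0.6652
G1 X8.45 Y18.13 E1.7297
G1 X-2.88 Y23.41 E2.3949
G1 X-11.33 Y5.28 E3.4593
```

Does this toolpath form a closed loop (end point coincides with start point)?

Start point (G0): (-11.33, 5.28). End point (last G1): the path returns to the start — closed.

yes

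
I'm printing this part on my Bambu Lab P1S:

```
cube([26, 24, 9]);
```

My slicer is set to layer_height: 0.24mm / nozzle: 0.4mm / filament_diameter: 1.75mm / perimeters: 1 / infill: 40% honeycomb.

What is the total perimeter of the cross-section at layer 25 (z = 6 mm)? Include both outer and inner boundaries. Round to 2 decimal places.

At z = 6 mm: the 26×24 cube contributes its full rectangle (perimeter 100.00 mm). Overall, the cross-section is a single solid region. Total boundary length (outer) = 100.00 mm.

100.00 mm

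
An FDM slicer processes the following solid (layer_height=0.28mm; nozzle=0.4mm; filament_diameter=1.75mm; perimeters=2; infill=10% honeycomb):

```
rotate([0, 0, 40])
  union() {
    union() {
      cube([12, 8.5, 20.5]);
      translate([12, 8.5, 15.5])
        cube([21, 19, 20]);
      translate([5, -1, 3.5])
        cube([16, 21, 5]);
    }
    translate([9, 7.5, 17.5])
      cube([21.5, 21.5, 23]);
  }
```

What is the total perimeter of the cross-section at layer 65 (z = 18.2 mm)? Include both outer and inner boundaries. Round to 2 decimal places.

124.00 mm

At z = 18.2 mm: the cube is present — its section is the full 12×8.5 rectangle (perimeter 41.00 mm); the 21×19 cube at (12, 8.5) contributes its full rectangle (perimeter 80.00 mm); the cube at (5, -1) does not reach this height (z outside [3.5, 8.5]); Taking the union: the 2 present regions are separate (no shared area or edge), so areas and boundary lengths simply add and each stays a separate island — boundary = 121.00 mm; the 21.5×21.5 cube at (9, 7.5) contributes its full rectangle (perimeter 86.00 mm); Merging all regions: the regions partially overlap (shared area 354.50 mm²), so the edge portions inside another operand are dropped and the merged outline is re-measured after clipping — boundary = 124.00 mm; (rotated 40° about Z; rotation is an isometry so areas/perimeters/island counts are preserved). Overall, the cross-section is a single solid region. Total boundary length (outer) = 124.00 mm.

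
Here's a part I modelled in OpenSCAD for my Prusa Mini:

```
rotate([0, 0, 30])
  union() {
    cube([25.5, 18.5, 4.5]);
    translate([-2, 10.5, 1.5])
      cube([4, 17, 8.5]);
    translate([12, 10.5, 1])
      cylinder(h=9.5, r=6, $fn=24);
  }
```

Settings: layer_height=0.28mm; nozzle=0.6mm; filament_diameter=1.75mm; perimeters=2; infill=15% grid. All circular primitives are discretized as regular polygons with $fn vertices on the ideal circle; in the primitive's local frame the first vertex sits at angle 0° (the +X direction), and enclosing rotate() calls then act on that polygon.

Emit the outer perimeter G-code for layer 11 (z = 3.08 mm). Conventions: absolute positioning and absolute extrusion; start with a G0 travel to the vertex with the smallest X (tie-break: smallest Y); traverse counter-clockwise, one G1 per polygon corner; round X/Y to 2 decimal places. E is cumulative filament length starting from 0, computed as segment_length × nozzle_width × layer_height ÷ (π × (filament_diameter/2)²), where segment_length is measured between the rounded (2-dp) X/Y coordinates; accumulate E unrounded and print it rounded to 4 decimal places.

G0 X-15.48 Y22.82 Z3.08
G1 X-6.98 Y8.09 E1.1878
G1 X-5.25 Y9.09 E1.3274
G1 X0.00 Y0.00 E2.0606
G1 X22.08 Y12.75 E3.8415
G1 X12.83 Y28.77 E5.1335
G1 X-7.52 Y17.02 E6.7748
G1 X-12.02 Y24.82 E7.4038
G1 X-15.48 Y22.82 E7.6829

At z = 3.08 mm: the cube is present — its section is the full 25.5×18.5 rectangle; the 4×17 cube at (-2, 10.5) contributes its full rectangle; the cylinder at (12, 10.5): section is a regular 24-gon, circumradius r=6; Combining (union): the regions partially overlap (shared area 127.81 mm²), so overlapping operands fuse into one piece — 1 connected region; (rotated 30° about Z; rotation is an isometry so areas/perimeters/island counts are preserved). The outline is a single polygon with 8 vertices. Extrusion per mm of travel: 0.6 × 0.28 / (π × 0.875²) = 0.069846. Accumulating E over each segment gives final E = 7.6829.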